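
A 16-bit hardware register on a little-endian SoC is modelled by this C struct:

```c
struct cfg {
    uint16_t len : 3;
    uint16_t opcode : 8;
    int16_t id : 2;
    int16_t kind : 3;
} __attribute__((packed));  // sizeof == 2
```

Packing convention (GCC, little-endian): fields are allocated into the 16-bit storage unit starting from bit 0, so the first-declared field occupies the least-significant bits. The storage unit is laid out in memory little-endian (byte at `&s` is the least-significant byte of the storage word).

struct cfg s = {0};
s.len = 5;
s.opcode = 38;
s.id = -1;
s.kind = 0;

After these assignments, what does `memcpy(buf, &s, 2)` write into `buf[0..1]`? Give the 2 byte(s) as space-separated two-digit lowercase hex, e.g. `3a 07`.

35 19

[0+:3] len=5 & 0x7 = 0x5; word=0x0005
[3+:8] opcode=38 & 0xff = 0x26; word=0x0135
[11+:2] id=-1 & 0x3 = 0x3; word=0x1935
[13+:3] kind=0 & 0x7 = 0x0; word=0x1935
word = 0x1935 → little-endian bytes:
  [0]=0x35  [1]=0x19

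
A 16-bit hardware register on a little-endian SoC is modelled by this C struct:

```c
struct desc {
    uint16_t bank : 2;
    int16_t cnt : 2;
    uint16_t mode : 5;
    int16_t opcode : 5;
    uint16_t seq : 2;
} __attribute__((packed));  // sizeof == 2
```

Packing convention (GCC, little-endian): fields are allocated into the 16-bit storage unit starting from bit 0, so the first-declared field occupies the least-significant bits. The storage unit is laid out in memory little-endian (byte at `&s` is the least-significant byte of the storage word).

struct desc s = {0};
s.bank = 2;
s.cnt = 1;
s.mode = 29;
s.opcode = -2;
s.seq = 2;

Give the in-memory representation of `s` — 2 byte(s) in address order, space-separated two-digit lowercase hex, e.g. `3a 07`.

d6 bd

bank:2 = 2 → 0x2 << 0 → word 0x0002
cnt:2 = 1 → 0x1 << 2 → word 0x0006
mode:5 = 29 → 0x1d << 4 → word 0x01d6
opcode:5 = -2 → 0x1e << 9 → word 0x3dd6
seq:2 = 2 → 0x2 << 14 → word 0xbdd6
word = 0xbdd6 → little-endian bytes:
  [0]=0xd6  [1]=0xbd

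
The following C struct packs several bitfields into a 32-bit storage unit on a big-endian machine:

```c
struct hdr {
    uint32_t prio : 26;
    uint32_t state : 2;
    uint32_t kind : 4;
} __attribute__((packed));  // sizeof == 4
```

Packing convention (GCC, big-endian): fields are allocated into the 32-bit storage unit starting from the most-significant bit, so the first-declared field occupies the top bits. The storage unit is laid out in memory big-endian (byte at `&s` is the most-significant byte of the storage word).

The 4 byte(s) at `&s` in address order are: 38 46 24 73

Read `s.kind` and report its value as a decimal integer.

[0]=0x38 [1]=0x46 [2]=0x24 [3]=0x73 (big-endian) → word 0x38462473
prio:26 @ bit 6 → (0x38462473>>6)&0x3ffffff = 0xe11891
state:2 @ bit 4 → (0x38462473>>4)&0x3 = 0x3
kind:4 @ bit 0 → (0x38462473>>0)&0xf = 0x3  ←

3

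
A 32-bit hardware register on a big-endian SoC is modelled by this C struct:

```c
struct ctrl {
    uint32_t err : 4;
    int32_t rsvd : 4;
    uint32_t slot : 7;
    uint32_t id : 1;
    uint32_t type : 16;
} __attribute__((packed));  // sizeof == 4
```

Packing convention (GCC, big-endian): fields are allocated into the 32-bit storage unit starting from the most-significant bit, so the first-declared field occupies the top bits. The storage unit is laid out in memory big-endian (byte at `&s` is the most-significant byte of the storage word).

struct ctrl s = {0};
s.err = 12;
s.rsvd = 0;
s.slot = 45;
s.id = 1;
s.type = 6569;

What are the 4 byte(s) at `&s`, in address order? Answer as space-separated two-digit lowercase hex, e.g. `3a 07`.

err (4b) val=12 bits=0xc at bit 28: 0xc0000000
rsvd (4b) val=0 bits=0x0 at bit 24: 0xc0000000
slot (7b) val=45 bits=0x2d at bit 17: 0xc05a0000
id (1b) val=1 bits=0x1 at bit 16: 0xc05b0000
type (16b) val=6569 bits=0x19a9 at bit 0: 0xc05b19a9
word = 0xc05b19a9 → big-endian bytes:
  [0]=0xc0  [1]=0x5b  [2]=0x19  [3]=0xa9

c0 5b 19 a9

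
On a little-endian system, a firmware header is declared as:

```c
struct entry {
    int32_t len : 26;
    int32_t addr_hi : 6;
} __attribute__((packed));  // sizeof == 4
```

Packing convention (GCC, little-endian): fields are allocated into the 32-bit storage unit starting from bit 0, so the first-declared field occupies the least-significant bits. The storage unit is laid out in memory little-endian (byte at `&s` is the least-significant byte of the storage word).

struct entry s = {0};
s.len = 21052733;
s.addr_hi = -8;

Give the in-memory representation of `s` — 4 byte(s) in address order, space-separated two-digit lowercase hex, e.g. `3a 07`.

len:26 = 21052733 → 0x1413d3d << 0 → word 0x01413d3d
addr_hi:6 = -8 → 0x38 << 26 → word 0xe1413d3d
word = 0xe1413d3d → little-endian bytes:
  [0]=0x3d  [1]=0x3d  [2]=0x41  [3]=0xe1

3d 3d 41 e1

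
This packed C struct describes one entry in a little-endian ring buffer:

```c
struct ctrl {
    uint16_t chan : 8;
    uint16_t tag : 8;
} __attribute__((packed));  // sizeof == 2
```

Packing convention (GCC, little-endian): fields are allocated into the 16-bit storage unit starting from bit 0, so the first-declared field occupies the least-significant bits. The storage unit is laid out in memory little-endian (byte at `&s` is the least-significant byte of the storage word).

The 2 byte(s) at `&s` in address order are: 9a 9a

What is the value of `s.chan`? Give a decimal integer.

154

[0]=0x9a [1]=0x9a (little-endian) → word 0x9a9a
chan:8 @ bit 0 → (0x9a9a>>0)&0xff = 0x9a  ←
tag:8 @ bit 8 → (0x9a9a>>8)&0xff = 0x9a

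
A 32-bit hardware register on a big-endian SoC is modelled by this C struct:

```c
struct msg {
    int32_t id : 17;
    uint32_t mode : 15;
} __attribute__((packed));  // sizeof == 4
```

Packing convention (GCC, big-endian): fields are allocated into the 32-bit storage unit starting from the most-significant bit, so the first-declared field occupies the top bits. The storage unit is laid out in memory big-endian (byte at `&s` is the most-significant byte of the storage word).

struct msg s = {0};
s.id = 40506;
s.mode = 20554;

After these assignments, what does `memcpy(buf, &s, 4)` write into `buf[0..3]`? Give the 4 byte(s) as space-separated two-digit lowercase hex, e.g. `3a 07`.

id:17 = 40506 → 0x9e3a << 15 → word 0x4f1d0000
mode:15 = 20554 → 0x504a << 0 → word 0x4f1d504a
word = 0x4f1d504a → big-endian bytes:
  [0]=0x4f  [1]=0x1d  [2]=0x50  [3]=0x4a

4f 1d 50 4a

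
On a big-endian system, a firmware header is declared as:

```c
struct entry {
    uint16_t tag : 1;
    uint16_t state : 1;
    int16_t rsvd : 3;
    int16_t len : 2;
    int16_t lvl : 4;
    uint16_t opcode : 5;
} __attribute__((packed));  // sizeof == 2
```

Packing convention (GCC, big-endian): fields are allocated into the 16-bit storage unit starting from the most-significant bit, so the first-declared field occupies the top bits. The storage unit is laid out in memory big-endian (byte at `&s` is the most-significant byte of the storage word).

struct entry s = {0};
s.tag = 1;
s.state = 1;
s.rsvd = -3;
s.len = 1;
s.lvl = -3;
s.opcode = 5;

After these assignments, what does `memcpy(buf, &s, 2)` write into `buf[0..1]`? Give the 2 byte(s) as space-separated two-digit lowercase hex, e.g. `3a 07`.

eb a5

tag:1 = 1 → 0x1 << 15 → word 0x8000
state:1 = 1 → 0x1 << 14 → word 0xc000
rsvd:3 = -3 → 0x5 << 11 → word 0xe800
len:2 = 1 → 0x1 << 9 → word 0xea00
lvl:4 = -3 → 0xd << 5 → word 0xeba0
opcode:5 = 5 → 0x5 << 0 → word 0xeba5
word = 0xeba5 → big-endian bytes:
  [0]=0xeb  [1]=0xa5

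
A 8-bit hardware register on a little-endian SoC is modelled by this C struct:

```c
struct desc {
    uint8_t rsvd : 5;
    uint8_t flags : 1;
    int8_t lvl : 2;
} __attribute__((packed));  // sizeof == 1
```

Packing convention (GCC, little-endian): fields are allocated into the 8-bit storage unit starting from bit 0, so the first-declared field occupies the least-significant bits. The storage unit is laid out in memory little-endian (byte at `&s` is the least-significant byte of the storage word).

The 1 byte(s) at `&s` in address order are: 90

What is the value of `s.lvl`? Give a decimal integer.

[0]=0x90 (little-endian) → word 0x90
rsvd [0+:5] = (word>>0) & 0x1f = 16
flags [5+:1] = (word>>5) & 0x1 = 0
lvl [6+:2] = (word>>6) & 0x3 = 2  ←
lvl signed 2b, MSB=1: 2 - 4 = -2

-2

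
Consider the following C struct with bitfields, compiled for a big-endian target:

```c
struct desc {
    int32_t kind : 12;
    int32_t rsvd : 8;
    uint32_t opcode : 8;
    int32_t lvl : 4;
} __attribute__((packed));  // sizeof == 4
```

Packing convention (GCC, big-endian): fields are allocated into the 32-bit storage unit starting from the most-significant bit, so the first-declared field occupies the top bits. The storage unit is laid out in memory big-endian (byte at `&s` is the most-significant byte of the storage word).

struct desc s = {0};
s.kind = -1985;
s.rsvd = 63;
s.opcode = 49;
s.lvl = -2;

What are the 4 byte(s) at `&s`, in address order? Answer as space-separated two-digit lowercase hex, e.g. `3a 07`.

[20+:12] kind=-1985 & 0xfff = 0x83f; word=0x83f00000
[12+:8] rsvd=63 & 0xff = 0x3f; word=0x83f3f000
[4+:8] opcode=49 & 0xff = 0x31; word=0x83f3f310
[0+:4] lvl=-2 & 0xf = 0xe; word=0x83f3f31e
word = 0x83f3f31e → big-endian bytes:
  [0]=0x83  [1]=0xf3  [2]=0xf3  [3]=0x1e

83 f3 f3 1e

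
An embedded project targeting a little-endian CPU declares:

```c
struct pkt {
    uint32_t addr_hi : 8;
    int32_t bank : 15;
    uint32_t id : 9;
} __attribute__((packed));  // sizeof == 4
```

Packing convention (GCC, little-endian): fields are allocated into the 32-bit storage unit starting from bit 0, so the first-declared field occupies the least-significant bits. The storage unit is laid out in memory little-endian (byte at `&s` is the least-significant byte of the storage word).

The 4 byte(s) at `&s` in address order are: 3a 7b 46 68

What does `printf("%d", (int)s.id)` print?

208

[0]=0x3a [1]=0x7b [2]=0x46 [3]=0x68 (little-endian) → word 0x68467b3a
addr_hi [0+:8] = (word>>0) & 0xff = 58
bank [8+:15] = (word>>8) & 0x7fff = 18043
id [23+:9] = (word>>23) & 0x1ff = 208  ←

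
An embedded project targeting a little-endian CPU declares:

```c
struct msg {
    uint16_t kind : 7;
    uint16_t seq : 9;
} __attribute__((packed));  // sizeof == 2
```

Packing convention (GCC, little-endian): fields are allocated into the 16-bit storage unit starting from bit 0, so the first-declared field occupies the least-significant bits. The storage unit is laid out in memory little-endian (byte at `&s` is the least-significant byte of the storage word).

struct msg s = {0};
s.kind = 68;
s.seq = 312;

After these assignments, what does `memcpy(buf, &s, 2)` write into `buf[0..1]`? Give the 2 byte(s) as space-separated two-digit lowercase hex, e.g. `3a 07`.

kind:7 = 68 → 0x44 << 0 → word 0x0044
seq:9 = 312 → 0x138 << 7 → word 0x9c44
word = 0x9c44 → little-endian bytes:
  [0]=0x44  [1]=0x9c

44 9c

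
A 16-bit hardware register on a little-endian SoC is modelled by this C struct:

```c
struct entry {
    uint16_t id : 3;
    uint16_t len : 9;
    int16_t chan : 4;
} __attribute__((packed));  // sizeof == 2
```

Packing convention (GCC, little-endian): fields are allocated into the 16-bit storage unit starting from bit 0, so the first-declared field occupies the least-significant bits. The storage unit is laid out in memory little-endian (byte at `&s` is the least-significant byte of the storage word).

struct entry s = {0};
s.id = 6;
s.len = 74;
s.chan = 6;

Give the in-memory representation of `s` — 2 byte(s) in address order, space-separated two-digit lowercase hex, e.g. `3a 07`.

id (3b) val=6 bits=0x6 at bit 0: 0x0006
len (9b) val=74 bits=0x4a at bit 3: 0x0256
chan (4b) val=6 bits=0x6 at bit 12: 0x6256
word = 0x6256 → little-endian bytes:
  [0]=0x56  [1]=0x62

56 62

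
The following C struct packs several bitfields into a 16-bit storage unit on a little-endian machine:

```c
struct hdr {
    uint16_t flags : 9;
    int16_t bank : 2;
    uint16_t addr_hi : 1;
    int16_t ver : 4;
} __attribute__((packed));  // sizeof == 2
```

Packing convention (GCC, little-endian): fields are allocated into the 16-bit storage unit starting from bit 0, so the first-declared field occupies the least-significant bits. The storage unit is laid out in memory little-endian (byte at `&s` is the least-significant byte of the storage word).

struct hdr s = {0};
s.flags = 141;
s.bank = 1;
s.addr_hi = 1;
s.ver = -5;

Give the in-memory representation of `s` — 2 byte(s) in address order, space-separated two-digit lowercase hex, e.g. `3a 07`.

8d ba

flags:9 = 141 → 0x8d << 0 → word 0x008d
bank:2 = 1 → 0x1 << 9 → word 0x028d
addr_hi:1 = 1 → 0x1 << 11 → word 0x0a8d
ver:4 = -5 → 0xb << 12 → word 0xba8d
word = 0xba8d → little-endian bytes:
  [0]=0x8d  [1]=0xba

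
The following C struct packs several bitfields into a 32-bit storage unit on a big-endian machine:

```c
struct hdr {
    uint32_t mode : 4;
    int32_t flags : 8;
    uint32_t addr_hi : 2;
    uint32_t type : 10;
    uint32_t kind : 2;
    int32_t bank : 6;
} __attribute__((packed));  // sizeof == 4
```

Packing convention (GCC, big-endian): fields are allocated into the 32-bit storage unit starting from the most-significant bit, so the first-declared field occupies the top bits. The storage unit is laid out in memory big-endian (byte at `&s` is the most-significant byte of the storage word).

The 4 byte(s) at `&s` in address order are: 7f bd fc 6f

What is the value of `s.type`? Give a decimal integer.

[0]=0x7f [1]=0xbd [2]=0xfc [3]=0x6f (big-endian) → word 0x7fbdfc6f
mode:4 @ bit 28 → (0x7fbdfc6f>>28)&0xf = 0x7
flags:8 @ bit 20 → (0x7fbdfc6f>>20)&0xff = 0xfb
addr_hi:2 @ bit 18 → (0x7fbdfc6f>>18)&0x3 = 0x3
type:10 @ bit 8 → (0x7fbdfc6f>>8)&0x3ff = 0x1fc  ←
kind:2 @ bit 6 → (0x7fbdfc6f>>6)&0x3 = 0x1
bank:6 @ bit 0 → (0x7fbdfc6f>>0)&0x3f = 0x2f

508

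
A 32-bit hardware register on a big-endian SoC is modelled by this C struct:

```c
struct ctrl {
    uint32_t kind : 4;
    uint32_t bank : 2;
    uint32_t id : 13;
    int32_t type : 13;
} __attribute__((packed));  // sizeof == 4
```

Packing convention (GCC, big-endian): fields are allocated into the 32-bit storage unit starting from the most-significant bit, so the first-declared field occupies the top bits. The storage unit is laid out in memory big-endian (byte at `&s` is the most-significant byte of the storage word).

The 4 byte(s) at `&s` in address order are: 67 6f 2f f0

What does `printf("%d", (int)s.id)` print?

7033

[0]=0x67 [1]=0x6f [2]=0x2f [3]=0xf0 (big-endian) → word 0x676f2ff0
kind:4 @ bit 28 → (0x676f2ff0>>28)&0xf = 0x6
bank:2 @ bit 26 → (0x676f2ff0>>26)&0x3 = 0x1
id:13 @ bit 13 → (0x676f2ff0>>13)&0x1fff = 0x1b79  ←
type:13 @ bit 0 → (0x676f2ff0>>0)&0x1fff = 0xff0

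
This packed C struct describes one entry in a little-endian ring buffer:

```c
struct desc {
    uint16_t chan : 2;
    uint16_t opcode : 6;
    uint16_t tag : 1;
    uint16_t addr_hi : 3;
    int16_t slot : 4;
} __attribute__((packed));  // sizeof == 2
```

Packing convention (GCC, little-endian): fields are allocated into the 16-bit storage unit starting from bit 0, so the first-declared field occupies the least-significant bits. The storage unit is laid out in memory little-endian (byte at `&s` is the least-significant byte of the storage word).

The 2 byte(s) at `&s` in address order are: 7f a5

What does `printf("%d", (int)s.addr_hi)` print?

2

[0]=0x7f [1]=0xa5 (little-endian) → word 0xa57f
chan [0+:2] = (word>>0) & 0x3 = 3
opcode [2+:6] = (word>>2) & 0x3f = 31
tag [8+:1] = (word>>8) & 0x1 = 1
addr_hi [9+:3] = (word>>9) & 0x7 = 2  ←
slot [12+:4] = (word>>12) & 0xf = 10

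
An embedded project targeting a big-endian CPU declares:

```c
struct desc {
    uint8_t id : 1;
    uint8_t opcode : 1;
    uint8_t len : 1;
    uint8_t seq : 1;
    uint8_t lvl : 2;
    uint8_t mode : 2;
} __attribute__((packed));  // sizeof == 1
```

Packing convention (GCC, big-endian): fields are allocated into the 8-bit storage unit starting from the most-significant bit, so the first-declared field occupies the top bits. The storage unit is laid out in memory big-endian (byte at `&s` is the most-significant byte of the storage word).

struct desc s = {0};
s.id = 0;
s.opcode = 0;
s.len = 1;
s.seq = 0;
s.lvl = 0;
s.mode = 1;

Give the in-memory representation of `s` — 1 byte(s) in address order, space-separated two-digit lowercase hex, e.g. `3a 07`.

21

id (1b) val=0 bits=0x0 at bit 7: 0x00
opcode (1b) val=0 bits=0x0 at bit 6: 0x00
len (1b) val=1 bits=0x1 at bit 5: 0x20
seq (1b) val=0 bits=0x0 at bit 4: 0x20
lvl (2b) val=0 bits=0x0 at bit 2: 0x20
mode (2b) val=1 bits=0x1 at bit 0: 0x21
word = 0x21 → big-endian bytes:
  [0]=0x21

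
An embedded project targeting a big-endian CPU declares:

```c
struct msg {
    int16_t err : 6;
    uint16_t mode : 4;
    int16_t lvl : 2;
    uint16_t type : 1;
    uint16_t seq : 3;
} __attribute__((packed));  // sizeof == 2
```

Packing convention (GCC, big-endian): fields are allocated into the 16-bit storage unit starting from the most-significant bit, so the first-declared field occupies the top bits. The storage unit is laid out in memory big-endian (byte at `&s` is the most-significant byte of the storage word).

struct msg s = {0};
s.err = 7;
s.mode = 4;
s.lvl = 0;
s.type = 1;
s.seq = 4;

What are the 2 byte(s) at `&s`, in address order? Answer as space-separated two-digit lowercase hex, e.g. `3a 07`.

1d 0c

err:6 = 7 → 0x7 << 10 → word 0x1c00
mode:4 = 4 → 0x4 << 6 → word 0x1d00
lvl:2 = 0 → 0x0 << 4 → word 0x1d00
type:1 = 1 → 0x1 << 3 → word 0x1d08
seq:3 = 4 → 0x4 << 0 → word 0x1d0c
word = 0x1d0c → big-endian bytes:
  [0]=0x1d  [1]=0x0c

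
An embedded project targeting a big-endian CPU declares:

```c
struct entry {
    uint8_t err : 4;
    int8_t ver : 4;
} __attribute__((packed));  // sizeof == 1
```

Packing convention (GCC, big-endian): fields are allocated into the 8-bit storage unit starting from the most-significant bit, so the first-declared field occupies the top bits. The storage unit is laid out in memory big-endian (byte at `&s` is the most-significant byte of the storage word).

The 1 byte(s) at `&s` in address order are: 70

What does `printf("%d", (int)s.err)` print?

7

[0]=0x70 (big-endian) → word 0x70
err [4+:4] = (word>>4) & 0xf = 7  ←
ver [0+:4] = (word>>0) & 0xf = 0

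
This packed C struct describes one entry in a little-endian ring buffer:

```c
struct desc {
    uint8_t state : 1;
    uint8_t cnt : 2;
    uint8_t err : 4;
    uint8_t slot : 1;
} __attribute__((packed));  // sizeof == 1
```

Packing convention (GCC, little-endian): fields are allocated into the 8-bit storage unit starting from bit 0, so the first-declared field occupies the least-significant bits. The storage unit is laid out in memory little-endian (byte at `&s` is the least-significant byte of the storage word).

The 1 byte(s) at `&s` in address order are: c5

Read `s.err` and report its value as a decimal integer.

[0]=0xc5 (little-endian) → word 0xc5
state:1 @ bit 0 → (0xc5>>0)&0x1 = 0x1
cnt:2 @ bit 1 → (0xc5>>1)&0x3 = 0x2
err:4 @ bit 3 → (0xc5>>3)&0xf = 0x8  ←
slot:1 @ bit 7 → (0xc5>>7)&0x1 = 0x1

8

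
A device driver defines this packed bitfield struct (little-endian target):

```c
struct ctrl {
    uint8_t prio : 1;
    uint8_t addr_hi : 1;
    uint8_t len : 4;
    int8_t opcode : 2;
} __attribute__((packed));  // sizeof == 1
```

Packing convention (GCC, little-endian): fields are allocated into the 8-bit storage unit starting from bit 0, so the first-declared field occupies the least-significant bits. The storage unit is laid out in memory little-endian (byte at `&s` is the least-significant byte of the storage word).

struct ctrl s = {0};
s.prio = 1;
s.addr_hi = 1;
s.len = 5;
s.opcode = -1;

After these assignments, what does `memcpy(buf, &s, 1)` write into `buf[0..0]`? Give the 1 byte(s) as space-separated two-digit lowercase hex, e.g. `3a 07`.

[0+:1] prio=1 & 0x1 = 0x1; word=0x01
[1+:1] addr_hi=1 & 0x1 = 0x1; word=0x03
[2+:4] len=5 & 0xf = 0x5; word=0x17
[6+:2] opcode=-1 & 0x3 = 0x3; word=0xd7
word = 0xd7 → little-endian bytes:
  [0]=0xd7

d7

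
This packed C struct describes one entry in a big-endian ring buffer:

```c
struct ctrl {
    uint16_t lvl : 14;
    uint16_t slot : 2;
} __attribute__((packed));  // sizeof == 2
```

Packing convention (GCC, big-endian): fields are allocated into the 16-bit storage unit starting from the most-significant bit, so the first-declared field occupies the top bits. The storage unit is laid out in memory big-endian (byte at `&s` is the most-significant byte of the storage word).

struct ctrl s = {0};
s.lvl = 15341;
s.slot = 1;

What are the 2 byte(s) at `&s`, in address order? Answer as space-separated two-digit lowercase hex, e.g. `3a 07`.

lvl:14 = 15341 → 0x3bed << 2 → word 0xefb4
slot:2 = 1 → 0x1 << 0 → word 0xefb5
word = 0xefb5 → big-endian bytes:
  [0]=0xef  [1]=0xb5

ef b5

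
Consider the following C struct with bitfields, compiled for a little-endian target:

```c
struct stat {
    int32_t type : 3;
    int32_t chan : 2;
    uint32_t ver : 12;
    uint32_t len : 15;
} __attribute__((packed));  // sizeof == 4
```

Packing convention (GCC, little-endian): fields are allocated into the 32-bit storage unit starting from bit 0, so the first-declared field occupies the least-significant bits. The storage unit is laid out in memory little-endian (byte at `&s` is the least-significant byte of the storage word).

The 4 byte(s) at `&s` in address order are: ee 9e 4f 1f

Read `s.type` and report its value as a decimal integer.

[0]=0xee [1]=0x9e [2]=0x4f [3]=0x1f (little-endian) → word 0x1f4f9eee
type:3 @ bit 0 → (0x1f4f9eee>>0)&0x7 = 0x6  ←
chan:2 @ bit 3 → (0x1f4f9eee>>3)&0x3 = 0x1
ver:12 @ bit 5 → (0x1f4f9eee>>5)&0xfff = 0xcf7
len:15 @ bit 17 → (0x1f4f9eee>>17)&0x7fff = 0xfa7
type signed 3b, MSB=1: 6 - 8 = -2

-2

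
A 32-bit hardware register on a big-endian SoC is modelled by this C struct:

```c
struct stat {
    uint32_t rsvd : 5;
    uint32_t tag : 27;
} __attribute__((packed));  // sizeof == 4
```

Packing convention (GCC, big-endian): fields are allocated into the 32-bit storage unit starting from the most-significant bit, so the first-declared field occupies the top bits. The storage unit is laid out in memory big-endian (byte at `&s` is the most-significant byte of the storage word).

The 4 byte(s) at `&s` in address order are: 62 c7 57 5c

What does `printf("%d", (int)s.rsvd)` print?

[0]=0x62 [1]=0xc7 [2]=0x57 [3]=0x5c (big-endian) → word 0x62c7575c
rsvd [27+:5] = (word>>27) & 0x1f = 12  ←
tag [0+:27] = (word>>0) & 0x7ffffff = 46618460

12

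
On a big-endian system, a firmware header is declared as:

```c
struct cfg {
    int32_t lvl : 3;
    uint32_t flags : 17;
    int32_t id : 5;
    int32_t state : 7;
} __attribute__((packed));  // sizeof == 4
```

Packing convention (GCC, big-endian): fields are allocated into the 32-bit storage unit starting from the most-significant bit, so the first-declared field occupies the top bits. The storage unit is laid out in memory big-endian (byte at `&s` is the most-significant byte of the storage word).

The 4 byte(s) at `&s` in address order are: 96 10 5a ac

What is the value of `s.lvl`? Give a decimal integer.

-4

[0]=0x96 [1]=0x10 [2]=0x5a [3]=0xac (big-endian) → word 0x96105aac
lvl [29+:3] = (word>>29) & 0x7 = 4  ←
flags [12+:17] = (word>>12) & 0x1ffff = 90373
id [7+:5] = (word>>7) & 0x1f = 21
state [0+:7] = (word>>0) & 0x7f = 44
lvl signed 3b, MSB=1: 4 - 8 = -4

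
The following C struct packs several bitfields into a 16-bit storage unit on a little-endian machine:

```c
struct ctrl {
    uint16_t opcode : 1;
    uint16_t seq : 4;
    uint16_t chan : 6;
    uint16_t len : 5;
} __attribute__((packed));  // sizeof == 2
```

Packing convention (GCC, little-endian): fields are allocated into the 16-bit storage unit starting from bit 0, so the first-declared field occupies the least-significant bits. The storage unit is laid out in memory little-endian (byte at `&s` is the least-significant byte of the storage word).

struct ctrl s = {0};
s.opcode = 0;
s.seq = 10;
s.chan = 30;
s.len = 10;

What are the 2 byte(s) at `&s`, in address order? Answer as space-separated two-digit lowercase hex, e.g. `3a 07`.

d4 53

opcode:1 = 0 → 0x0 << 0 → word 0x0000
seq:4 = 10 → 0xa << 1 → word 0x0014
chan:6 = 30 → 0x1e << 5 → word 0x03d4
len:5 = 10 → 0xa << 11 → word 0x53d4
word = 0x53d4 → little-endian bytes:
  [0]=0xd4  [1]=0x53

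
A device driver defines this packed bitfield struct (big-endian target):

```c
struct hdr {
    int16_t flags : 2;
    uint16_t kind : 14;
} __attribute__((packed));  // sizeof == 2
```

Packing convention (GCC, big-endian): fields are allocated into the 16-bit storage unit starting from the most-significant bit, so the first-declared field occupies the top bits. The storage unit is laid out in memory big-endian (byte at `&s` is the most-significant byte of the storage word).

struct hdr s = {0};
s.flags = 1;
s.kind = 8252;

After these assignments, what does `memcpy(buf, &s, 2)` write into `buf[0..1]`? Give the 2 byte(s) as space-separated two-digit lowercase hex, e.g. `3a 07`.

60 3c

flags:2 = 1 → 0x1 << 14 → word 0x4000
kind:14 = 8252 → 0x203c << 0 → word 0x603c
word = 0x603c → big-endian bytes:
  [0]=0x60  [1]=0x3c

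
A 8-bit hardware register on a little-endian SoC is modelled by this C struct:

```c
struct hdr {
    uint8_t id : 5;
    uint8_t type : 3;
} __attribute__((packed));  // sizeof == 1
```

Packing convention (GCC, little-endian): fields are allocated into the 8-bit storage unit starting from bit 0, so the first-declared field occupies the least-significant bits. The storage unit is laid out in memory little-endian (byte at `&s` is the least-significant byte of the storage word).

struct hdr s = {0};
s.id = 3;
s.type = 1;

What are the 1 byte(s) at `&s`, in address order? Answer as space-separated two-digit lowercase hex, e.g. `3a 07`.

id:5 = 3 → 0x3 << 0 → word 0x03
type:3 = 1 → 0x1 << 5 → word 0x23
word = 0x23 → little-endian bytes:
  [0]=0x23

23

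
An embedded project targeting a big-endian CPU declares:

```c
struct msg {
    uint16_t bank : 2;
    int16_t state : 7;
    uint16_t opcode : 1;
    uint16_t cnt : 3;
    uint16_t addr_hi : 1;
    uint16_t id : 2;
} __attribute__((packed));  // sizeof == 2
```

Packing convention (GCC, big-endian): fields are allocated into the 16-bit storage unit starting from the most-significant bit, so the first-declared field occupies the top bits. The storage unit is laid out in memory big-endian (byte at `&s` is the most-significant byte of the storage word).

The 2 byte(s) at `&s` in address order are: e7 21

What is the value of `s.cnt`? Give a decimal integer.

4

[0]=0xe7 [1]=0x21 (big-endian) → word 0xe721
bank [14+:2] = (word>>14) & 0x3 = 3
state [7+:7] = (word>>7) & 0x7f = 78
opcode [6+:1] = (word>>6) & 0x1 = 0
cnt [3+:3] = (word>>3) & 0x7 = 4  ←
addr_hi [2+:1] = (word>>2) & 0x1 = 0
id [0+:2] = (word>>0) & 0x3 = 1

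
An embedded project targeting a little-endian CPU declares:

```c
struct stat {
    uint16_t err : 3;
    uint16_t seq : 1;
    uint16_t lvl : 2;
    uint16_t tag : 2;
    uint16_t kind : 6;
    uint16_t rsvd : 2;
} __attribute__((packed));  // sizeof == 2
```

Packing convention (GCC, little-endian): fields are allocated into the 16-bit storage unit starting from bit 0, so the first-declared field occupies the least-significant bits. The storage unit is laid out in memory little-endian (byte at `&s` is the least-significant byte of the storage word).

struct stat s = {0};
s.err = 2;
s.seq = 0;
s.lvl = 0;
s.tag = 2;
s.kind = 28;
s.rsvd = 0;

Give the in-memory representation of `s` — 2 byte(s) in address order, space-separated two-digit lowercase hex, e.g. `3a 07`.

[0+:3] err=2 & 0x7 = 0x2; word=0x0002
[3+:1] seq=0 & 0x1 = 0x0; word=0x0002
[4+:2] lvl=0 & 0x3 = 0x0; word=0x0002
[6+:2] tag=2 & 0x3 = 0x2; word=0x0082
[8+:6] kind=28 & 0x3f = 0x1c; word=0x1c82
[14+:2] rsvd=0 & 0x3 = 0x0; word=0x1c82
word = 0x1c82 → little-endian bytes:
  [0]=0x82  [1]=0x1c

82 1c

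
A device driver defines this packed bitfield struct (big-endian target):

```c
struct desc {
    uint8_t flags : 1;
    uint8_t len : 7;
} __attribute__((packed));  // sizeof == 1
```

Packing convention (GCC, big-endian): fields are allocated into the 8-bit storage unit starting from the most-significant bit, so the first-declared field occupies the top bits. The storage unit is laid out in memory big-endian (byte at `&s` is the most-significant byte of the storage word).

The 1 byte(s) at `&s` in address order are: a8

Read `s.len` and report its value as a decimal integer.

40

[0]=0xa8 (big-endian) → word 0xa8
flags:1 @ bit 7 → (0xa8>>7)&0x1 = 0x1
len:7 @ bit 0 → (0xa8>>0)&0x7f = 0x28  ←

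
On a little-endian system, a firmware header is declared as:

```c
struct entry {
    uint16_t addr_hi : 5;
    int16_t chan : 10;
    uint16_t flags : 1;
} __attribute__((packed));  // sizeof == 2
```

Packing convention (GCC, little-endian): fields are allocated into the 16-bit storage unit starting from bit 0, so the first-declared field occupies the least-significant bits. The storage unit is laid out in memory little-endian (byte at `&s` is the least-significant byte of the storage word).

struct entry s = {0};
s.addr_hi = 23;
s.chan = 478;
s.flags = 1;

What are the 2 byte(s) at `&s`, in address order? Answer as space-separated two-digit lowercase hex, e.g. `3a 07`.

addr_hi:5 = 23 → 0x17 << 0 → word 0x0017
chan:10 = 478 → 0x1de << 5 → word 0x3bd7
flags:1 = 1 → 0x1 << 15 → word 0xbbd7
word = 0xbbd7 → little-endian bytes:
  [0]=0xd7  [1]=0xbb

d7 bb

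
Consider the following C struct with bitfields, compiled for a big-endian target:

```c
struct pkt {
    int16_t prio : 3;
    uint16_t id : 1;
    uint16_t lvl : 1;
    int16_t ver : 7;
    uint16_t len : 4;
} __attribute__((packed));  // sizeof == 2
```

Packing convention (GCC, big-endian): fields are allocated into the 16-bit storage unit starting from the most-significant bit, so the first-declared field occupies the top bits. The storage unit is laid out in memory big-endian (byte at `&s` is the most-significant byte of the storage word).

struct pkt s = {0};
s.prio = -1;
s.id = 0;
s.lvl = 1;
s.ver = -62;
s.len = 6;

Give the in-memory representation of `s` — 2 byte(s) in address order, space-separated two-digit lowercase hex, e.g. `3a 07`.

ec 26

[13+:3] prio=-1 & 0x7 = 0x7; word=0xe000
[12+:1] id=0 & 0x1 = 0x0; word=0xe000
[11+:1] lvl=1 & 0x1 = 0x1; word=0xe800
[4+:7] ver=-62 & 0x7f = 0x42; word=0xec20
[0+:4] len=6 & 0xf = 0x6; word=0xec26
word = 0xec26 → big-endian bytes:
  [0]=0xec  [1]=0x26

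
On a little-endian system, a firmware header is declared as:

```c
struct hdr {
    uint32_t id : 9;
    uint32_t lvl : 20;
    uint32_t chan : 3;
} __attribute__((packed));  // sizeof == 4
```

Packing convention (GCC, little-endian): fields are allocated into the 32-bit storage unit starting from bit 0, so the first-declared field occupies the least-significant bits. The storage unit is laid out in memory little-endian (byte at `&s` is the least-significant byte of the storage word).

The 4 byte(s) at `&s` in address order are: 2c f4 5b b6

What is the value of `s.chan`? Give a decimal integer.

[0]=0x2c [1]=0xf4 [2]=0x5b [3]=0xb6 (little-endian) → word 0xb65bf42c
id [0+:9] = (word>>0) & 0x1ff = 44
lvl [9+:20] = (word>>9) & 0xfffff = 732666
chan [29+:3] = (word>>29) & 0x7 = 5  ←

5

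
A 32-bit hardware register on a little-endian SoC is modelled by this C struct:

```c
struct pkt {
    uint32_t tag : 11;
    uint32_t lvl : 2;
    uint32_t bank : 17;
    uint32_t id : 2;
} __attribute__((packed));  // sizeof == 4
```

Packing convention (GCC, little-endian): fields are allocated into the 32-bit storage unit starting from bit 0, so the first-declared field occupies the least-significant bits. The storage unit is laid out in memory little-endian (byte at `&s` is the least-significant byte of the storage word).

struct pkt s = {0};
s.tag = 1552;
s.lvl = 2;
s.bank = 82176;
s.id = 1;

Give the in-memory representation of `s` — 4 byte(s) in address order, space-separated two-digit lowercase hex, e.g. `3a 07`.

tag:11 = 1552 → 0x610 << 0 → word 0x00000610
lvl:2 = 2 → 0x2 << 11 → word 0x00001610
bank:17 = 82176 → 0x14100 << 13 → word 0x28201610
id:2 = 1 → 0x1 << 30 → word 0x68201610
word = 0x68201610 → little-endian bytes:
  [0]=0x10  [1]=0x16  [2]=0x20  [3]=0x68

10 16 20 68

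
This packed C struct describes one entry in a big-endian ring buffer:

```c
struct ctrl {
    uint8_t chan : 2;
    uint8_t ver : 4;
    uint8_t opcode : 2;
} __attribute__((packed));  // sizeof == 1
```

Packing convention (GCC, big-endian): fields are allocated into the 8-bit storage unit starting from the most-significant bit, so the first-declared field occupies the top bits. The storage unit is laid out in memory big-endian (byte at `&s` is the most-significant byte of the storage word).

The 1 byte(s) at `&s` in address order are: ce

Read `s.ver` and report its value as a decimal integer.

3

[0]=0xce (big-endian) → word 0xce
chan [6+:2] = (word>>6) & 0x3 = 3
ver [2+:4] = (word>>2) & 0xf = 3  ←
opcode [0+:2] = (word>>0) & 0x3 = 2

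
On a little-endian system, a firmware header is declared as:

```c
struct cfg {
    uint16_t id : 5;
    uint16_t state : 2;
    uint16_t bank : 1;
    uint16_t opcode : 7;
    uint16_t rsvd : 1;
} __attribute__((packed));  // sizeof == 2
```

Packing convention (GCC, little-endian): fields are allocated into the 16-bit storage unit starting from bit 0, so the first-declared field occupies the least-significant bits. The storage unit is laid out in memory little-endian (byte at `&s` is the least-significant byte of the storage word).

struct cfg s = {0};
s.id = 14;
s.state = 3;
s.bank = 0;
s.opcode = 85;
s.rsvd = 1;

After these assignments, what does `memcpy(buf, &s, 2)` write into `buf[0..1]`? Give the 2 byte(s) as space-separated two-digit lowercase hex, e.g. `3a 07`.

6e d5

id:5 = 14 → 0xe << 0 → word 0x000e
state:2 = 3 → 0x3 << 5 → word 0x006e
bank:1 = 0 → 0x0 << 7 → word 0x006e
opcode:7 = 85 → 0x55 << 8 → word 0x556e
rsvd:1 = 1 → 0x1 << 15 → word 0xd56e
word = 0xd56e → little-endian bytes:
  [0]=0x6e  [1]=0xd5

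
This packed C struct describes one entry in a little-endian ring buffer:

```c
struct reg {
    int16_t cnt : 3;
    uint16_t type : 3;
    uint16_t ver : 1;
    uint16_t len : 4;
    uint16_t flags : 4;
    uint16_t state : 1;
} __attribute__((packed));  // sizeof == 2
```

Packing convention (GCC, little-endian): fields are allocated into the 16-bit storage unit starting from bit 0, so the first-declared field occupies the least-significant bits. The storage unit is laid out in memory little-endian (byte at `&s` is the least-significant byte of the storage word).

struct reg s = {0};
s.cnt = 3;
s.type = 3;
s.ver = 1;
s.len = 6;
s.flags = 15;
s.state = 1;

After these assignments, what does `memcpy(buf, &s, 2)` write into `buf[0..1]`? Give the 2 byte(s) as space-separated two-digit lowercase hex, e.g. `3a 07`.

[0+:3] cnt=3 & 0x7 = 0x3; word=0x0003
[3+:3] type=3 & 0x7 = 0x3; word=0x001b
[6+:1] ver=1 & 0x1 = 0x1; word=0x005b
[7+:4] len=6 & 0xf = 0x6; word=0x035b
[11+:4] flags=15 & 0xf = 0xf; word=0x7b5b
[15+:1] state=1 & 0x1 = 0x1; word=0xfb5b
word = 0xfb5b → little-endian bytes:
  [0]=0x5b  [1]=0xfb

5b fb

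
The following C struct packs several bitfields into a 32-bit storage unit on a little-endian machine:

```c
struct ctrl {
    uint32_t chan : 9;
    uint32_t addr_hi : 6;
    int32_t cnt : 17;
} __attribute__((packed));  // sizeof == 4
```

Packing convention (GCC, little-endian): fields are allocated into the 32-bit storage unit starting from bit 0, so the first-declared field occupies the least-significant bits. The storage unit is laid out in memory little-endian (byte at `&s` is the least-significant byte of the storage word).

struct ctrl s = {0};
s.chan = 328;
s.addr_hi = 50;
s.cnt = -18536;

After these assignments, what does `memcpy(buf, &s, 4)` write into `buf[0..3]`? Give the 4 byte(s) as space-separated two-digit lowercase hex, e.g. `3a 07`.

chan:9 = 328 → 0x148 << 0 → word 0x00000148
addr_hi:6 = 50 → 0x32 << 9 → word 0x00006548
cnt:17 = -18536 → 0x1b798 << 15 → word 0xdbcc6548
word = 0xdbcc6548 → little-endian bytes:
  [0]=0x48  [1]=0x65  [2]=0xcc  [3]=0xdb

48 65 cc db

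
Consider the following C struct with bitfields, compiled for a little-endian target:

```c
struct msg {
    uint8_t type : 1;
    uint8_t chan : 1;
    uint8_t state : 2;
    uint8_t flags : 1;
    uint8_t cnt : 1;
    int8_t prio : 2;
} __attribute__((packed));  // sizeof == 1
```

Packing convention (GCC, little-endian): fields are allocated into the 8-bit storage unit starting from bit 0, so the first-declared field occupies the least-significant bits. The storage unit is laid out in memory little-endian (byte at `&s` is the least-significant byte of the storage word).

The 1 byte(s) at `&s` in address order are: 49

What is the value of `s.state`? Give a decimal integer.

2

[0]=0x49 (little-endian) → word 0x49
type [0+:1] = (word>>0) & 0x1 = 1
chan [1+:1] = (word>>1) & 0x1 = 0
state [2+:2] = (word>>2) & 0x3 = 2  ←
flags [4+:1] = (word>>4) & 0x1 = 0
cnt [5+:1] = (word>>5) & 0x1 = 0
prio [6+:2] = (word>>6) & 0x3 = 1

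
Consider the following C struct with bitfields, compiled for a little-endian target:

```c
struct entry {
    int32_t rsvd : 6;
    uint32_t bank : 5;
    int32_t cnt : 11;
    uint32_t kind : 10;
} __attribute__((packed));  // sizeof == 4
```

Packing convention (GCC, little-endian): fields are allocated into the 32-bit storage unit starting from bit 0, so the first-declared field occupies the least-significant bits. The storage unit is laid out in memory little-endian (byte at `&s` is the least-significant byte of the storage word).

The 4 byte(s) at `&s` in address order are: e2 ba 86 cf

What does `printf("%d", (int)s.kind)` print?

830

[0]=0xe2 [1]=0xba [2]=0x86 [3]=0xcf (little-endian) → word 0xcf86bae2
rsvd:6 @ bit 0 → (0xcf86bae2>>0)&0x3f = 0x22
bank:5 @ bit 6 → (0xcf86bae2>>6)&0x1f = 0xb
cnt:11 @ bit 11 → (0xcf86bae2>>11)&0x7ff = 0xd7
kind:10 @ bit 22 → (0xcf86bae2>>22)&0x3ff = 0x33e  ←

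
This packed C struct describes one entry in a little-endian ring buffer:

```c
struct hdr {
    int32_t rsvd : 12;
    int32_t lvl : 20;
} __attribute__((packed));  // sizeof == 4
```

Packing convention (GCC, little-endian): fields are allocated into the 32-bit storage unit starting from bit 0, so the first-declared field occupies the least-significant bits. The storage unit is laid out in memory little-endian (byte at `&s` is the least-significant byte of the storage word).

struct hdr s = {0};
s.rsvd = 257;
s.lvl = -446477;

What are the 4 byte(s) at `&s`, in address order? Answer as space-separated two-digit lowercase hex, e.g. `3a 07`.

01 31 ff 92

rsvd:12 = 257 → 0x101 << 0 → word 0x00000101
lvl:20 = -446477 → 0x92ff3 << 12 → word 0x92ff3101
word = 0x92ff3101 → little-endian bytes:
  [0]=0x01  [1]=0x31  [2]=0xff  [3]=0x92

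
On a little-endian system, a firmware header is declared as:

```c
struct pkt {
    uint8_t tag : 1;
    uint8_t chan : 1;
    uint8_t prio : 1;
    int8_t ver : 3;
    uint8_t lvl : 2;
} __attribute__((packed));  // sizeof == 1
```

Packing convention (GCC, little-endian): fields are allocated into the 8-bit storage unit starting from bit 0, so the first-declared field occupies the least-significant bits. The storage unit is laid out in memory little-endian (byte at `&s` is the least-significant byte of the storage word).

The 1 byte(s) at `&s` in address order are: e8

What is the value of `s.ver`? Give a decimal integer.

[0]=0xe8 (little-endian) → word 0xe8
tag:1 @ bit 0 → (0xe8>>0)&0x1 = 0x0
chan:1 @ bit 1 → (0xe8>>1)&0x1 = 0x0
prio:1 @ bit 2 → (0xe8>>2)&0x1 = 0x0
ver:3 @ bit 3 → (0xe8>>3)&0x7 = 0x5  ←
lvl:2 @ bit 6 → (0xe8>>6)&0x3 = 0x3
ver signed 3b, MSB=1: 5 - 8 = -3

-3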